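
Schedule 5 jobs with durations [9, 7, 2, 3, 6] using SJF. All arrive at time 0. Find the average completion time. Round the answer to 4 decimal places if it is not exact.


SJF order (ascending): [2, 3, 6, 7, 9]
Completion times:
  Job 1: burst=2, C=2
  Job 2: burst=3, C=5
  Job 3: burst=6, C=11
  Job 4: burst=7, C=18
  Job 5: burst=9, C=27
Average completion = 63/5 = 12.6

12.6


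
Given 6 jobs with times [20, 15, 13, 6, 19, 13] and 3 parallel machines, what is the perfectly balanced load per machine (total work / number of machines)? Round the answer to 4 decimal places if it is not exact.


Total processing time = 20 + 15 + 13 + 6 + 19 + 13 = 86
Number of machines = 3
Ideal balanced load = 86 / 3 = 28.6667

28.6667


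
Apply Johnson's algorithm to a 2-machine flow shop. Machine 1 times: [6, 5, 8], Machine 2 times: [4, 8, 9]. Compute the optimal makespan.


Apply Johnson's rule:
  Group 1 (a <= b): [(2, 5, 8), (3, 8, 9)]
  Group 2 (a > b): [(1, 6, 4)]
Optimal job order: [2, 3, 1]
Schedule:
  Job 2: M1 done at 5, M2 done at 13
  Job 3: M1 done at 13, M2 done at 22
  Job 1: M1 done at 19, M2 done at 26
Makespan = 26

26


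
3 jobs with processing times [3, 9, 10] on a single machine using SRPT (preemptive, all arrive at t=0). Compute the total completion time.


Since all jobs arrive at t=0, SRPT equals SPT ordering.
SPT order: [3, 9, 10]
Completion times:
  Job 1: p=3, C=3
  Job 2: p=9, C=12
  Job 3: p=10, C=22
Total completion time = 3 + 12 + 22 = 37

37


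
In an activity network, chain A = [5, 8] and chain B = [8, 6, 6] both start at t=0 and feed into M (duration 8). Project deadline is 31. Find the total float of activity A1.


Forward pass: ES(A1) = sum of predecessors on chain A = 0
EF = ES + duration = 0 + 5 = 5
Backward pass: LF(M) = deadline = 31; LS(M) = 31 - 8 = 23
LF(A1) = LS(M) - sum(successors on chain A) = 23 - 8 = 15
LS = LF - duration = 15 - 5 = 10
Total float = LS - ES = 10 - 0 = 10

10


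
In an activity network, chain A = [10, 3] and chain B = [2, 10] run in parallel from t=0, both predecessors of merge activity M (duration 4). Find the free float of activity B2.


ES(B2) = sum of predecessors on chain B = 2
EF(B2) = ES + duration = 2 + 10 = 12
Successor of B2 is M. ES(M) = max(sum(A), sum(B)) = max(13, 12) = 13
Free float = ES(successor) - EF(current) = 13 - 12 = 1

1


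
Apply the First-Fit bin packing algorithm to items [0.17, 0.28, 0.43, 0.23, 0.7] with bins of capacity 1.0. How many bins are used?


Place items sequentially using First-Fit:
  Item 0.17 -> new Bin 1
  Item 0.28 -> Bin 1 (now 0.45)
  Item 0.43 -> Bin 1 (now 0.88)
  Item 0.23 -> new Bin 2
  Item 0.7 -> Bin 2 (now 0.93)
Total bins used = 2

2


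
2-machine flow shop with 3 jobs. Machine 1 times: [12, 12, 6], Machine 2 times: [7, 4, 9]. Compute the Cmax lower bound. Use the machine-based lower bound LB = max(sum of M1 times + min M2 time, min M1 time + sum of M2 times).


LB1 = sum(M1 times) + min(M2 times) = 30 + 4 = 34
LB2 = min(M1 times) + sum(M2 times) = 6 + 20 = 26
Lower bound = max(LB1, LB2) = max(34, 26) = 34

34


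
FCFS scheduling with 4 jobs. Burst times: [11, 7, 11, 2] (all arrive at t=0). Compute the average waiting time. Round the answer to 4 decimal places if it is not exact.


FCFS order (as given): [11, 7, 11, 2]
Waiting times:
  Job 1: wait = 0
  Job 2: wait = 11
  Job 3: wait = 18
  Job 4: wait = 29
Sum of waiting times = 58
Average waiting time = 58/4 = 14.5

14.5


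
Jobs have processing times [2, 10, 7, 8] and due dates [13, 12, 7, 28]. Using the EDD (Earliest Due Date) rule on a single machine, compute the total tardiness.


Sort by due date (EDD order): [(7, 7), (10, 12), (2, 13), (8, 28)]
Compute completion times and tardiness:
  Job 1: p=7, d=7, C=7, tardiness=max(0,7-7)=0
  Job 2: p=10, d=12, C=17, tardiness=max(0,17-12)=5
  Job 3: p=2, d=13, C=19, tardiness=max(0,19-13)=6
  Job 4: p=8, d=28, C=27, tardiness=max(0,27-28)=0
Total tardiness = 11

11


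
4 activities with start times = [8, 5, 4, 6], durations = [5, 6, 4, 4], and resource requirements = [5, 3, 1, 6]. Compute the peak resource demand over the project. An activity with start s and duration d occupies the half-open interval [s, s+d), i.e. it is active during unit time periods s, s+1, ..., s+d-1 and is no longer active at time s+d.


Each activity i is active on [start_i, start_i + duration_i).
Compute total resource usage per time slot:
  t=0: active resources = [], total = 0
  t=1: active resources = [], total = 0
  t=2: active resources = [], total = 0
  t=3: active resources = [], total = 0
  t=4: active resources = [1], total = 1
  t=5: active resources = [3, 1], total = 4
  t=6: active resources = [3, 1, 6], total = 10
  t=7: active resources = [3, 1, 6], total = 10
  t=8: active resources = [5, 3, 6], total = 14
  t=9: active resources = [5, 3, 6], total = 14
  t=10: active resources = [5, 3], total = 8
  t=11: active resources = [5], total = 5
  t=12: active resources = [5], total = 5
Peak resource demand = 14

14


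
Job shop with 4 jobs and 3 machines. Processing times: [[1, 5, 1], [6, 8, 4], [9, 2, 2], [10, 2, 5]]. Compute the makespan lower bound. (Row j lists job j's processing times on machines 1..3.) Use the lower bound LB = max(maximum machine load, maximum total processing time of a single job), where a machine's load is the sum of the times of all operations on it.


Machine loads:
  Machine 1: 1 + 6 + 9 + 10 = 26
  Machine 2: 5 + 8 + 2 + 2 = 17
  Machine 3: 1 + 4 + 2 + 5 = 12
Max machine load = 26
Job totals:
  Job 1: 7
  Job 2: 18
  Job 3: 13
  Job 4: 17
Max job total = 18
Lower bound = max(26, 18) = 26

26


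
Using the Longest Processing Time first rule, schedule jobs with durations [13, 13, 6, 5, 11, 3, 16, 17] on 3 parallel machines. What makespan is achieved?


Sort jobs in decreasing order (LPT): [17, 16, 13, 13, 11, 6, 5, 3]
Assign each job to the least loaded machine:
  Machine 1: jobs [17, 6, 5], load = 28
  Machine 2: jobs [16, 11], load = 27
  Machine 3: jobs [13, 13, 3], load = 29
Makespan = max load = 29

29


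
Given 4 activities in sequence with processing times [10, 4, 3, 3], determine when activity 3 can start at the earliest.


Activity 3 starts after activities 1 through 2 complete.
Predecessor durations: [10, 4]
ES = 10 + 4 = 14

14


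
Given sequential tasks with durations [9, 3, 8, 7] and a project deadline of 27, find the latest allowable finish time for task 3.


LF(activity 3) = deadline - sum of successor durations
Successors: activities 4 through 4 with durations [7]
Sum of successor durations = 7
LF = 27 - 7 = 20

20


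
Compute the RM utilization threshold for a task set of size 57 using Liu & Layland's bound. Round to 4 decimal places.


Compute 2^(1/57) = 1.0122347161
Subtract 1: 1.0122347161 - 1 = 0.0122347161
Multiply by n: 57 * 0.0122347161 = 0.6973788177
Round to 4 dp: 0.6974

0.6974


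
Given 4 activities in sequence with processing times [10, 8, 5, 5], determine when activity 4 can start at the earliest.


Activity 4 starts after activities 1 through 3 complete.
Predecessor durations: [10, 8, 5]
ES = 10 + 8 + 5 = 23

23


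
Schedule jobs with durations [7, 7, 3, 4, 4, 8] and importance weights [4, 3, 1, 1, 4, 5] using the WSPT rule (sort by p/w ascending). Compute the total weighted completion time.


Compute p/w ratios and sort ascending (WSPT): [(4, 4), (8, 5), (7, 4), (7, 3), (3, 1), (4, 1)]
Compute weighted completion times:
  Job (p=4,w=4): C=4, w*C=4*4=16
  Job (p=8,w=5): C=12, w*C=5*12=60
  Job (p=7,w=4): C=19, w*C=4*19=76
  Job (p=7,w=3): C=26, w*C=3*26=78
  Job (p=3,w=1): C=29, w*C=1*29=29
  Job (p=4,w=1): C=33, w*C=1*33=33
Total weighted completion time = 292

292


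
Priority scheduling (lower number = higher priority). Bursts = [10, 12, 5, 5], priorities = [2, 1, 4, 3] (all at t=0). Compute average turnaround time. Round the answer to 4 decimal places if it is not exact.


Sort by priority (ascending = highest first):
Order: [(1, 12), (2, 10), (3, 5), (4, 5)]
Completion times:
  Priority 1, burst=12, C=12
  Priority 2, burst=10, C=22
  Priority 3, burst=5, C=27
  Priority 4, burst=5, C=32
Average turnaround = 93/4 = 23.25

23.25


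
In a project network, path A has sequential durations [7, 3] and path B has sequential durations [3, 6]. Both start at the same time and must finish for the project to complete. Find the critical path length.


Path A total = 7 + 3 = 10
Path B total = 3 + 6 = 9
Critical path = longest path = max(10, 9) = 10

10


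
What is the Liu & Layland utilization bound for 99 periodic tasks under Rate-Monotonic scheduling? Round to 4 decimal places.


Compute 2^(1/99) = 1.0070260544
Subtract 1: 1.0070260544 - 1 = 0.0070260544
Multiply by n: 99 * 0.0070260544 = 0.6955793856
Round to 4 dp: 0.6956

0.6956


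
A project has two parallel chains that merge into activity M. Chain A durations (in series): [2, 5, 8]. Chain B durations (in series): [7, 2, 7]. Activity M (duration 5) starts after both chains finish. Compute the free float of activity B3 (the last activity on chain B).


ES(B3) = sum of predecessors on chain B = 9
EF(B3) = ES + duration = 9 + 7 = 16
Successor of B3 is M. ES(M) = max(sum(A), sum(B)) = max(15, 16) = 16
Free float = ES(successor) - EF(current) = 16 - 16 = 0

0


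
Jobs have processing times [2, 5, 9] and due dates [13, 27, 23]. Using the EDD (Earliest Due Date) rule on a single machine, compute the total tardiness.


Sort by due date (EDD order): [(2, 13), (9, 23), (5, 27)]
Compute completion times and tardiness:
  Job 1: p=2, d=13, C=2, tardiness=max(0,2-13)=0
  Job 2: p=9, d=23, C=11, tardiness=max(0,11-23)=0
  Job 3: p=5, d=27, C=16, tardiness=max(0,16-27)=0
Total tardiness = 0

0


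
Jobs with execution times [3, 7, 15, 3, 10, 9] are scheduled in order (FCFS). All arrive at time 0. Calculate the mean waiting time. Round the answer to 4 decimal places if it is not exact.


FCFS order (as given): [3, 7, 15, 3, 10, 9]
Waiting times:
  Job 1: wait = 0
  Job 2: wait = 3
  Job 3: wait = 10
  Job 4: wait = 25
  Job 5: wait = 28
  Job 6: wait = 38
Sum of waiting times = 104
Average waiting time = 104/6 = 17.3333

17.3333


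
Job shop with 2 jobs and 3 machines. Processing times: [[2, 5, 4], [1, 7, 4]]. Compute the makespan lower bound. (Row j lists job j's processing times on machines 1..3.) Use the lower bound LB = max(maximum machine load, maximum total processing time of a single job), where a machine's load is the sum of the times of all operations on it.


Machine loads:
  Machine 1: 2 + 1 = 3
  Machine 2: 5 + 7 = 12
  Machine 3: 4 + 4 = 8
Max machine load = 12
Job totals:
  Job 1: 11
  Job 2: 12
Max job total = 12
Lower bound = max(12, 12) = 12

12


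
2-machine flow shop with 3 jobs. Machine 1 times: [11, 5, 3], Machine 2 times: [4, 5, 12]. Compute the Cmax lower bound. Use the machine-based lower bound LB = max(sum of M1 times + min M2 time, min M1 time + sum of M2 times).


LB1 = sum(M1 times) + min(M2 times) = 19 + 4 = 23
LB2 = min(M1 times) + sum(M2 times) = 3 + 21 = 24
Lower bound = max(LB1, LB2) = max(23, 24) = 24

24


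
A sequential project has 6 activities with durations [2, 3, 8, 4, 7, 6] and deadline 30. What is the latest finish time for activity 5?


LF(activity 5) = deadline - sum of successor durations
Successors: activities 6 through 6 with durations [6]
Sum of successor durations = 6
LF = 30 - 6 = 24

24


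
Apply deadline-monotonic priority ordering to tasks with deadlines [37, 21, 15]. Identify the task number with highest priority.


Sort tasks by relative deadline (ascending):
  Task 3: deadline = 15
  Task 2: deadline = 21
  Task 1: deadline = 37
Priority order (highest first): [3, 2, 1]
Highest priority task = 3

3


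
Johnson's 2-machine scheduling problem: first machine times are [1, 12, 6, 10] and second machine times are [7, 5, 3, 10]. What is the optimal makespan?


Apply Johnson's rule:
  Group 1 (a <= b): [(1, 1, 7), (4, 10, 10)]
  Group 2 (a > b): [(2, 12, 5), (3, 6, 3)]
Optimal job order: [1, 4, 2, 3]
Schedule:
  Job 1: M1 done at 1, M2 done at 8
  Job 4: M1 done at 11, M2 done at 21
  Job 2: M1 done at 23, M2 done at 28
  Job 3: M1 done at 29, M2 done at 32
Makespan = 32

32


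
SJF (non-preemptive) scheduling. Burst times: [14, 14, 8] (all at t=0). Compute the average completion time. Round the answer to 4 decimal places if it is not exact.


SJF order (ascending): [8, 14, 14]
Completion times:
  Job 1: burst=8, C=8
  Job 2: burst=14, C=22
  Job 3: burst=14, C=36
Average completion = 66/3 = 22.0

22.0


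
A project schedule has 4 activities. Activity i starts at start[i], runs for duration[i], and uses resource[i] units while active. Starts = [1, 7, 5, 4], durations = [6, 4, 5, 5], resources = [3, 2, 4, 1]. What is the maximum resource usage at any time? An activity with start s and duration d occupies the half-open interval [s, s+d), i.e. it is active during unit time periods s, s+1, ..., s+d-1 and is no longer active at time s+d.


Each activity i is active on [start_i, start_i + duration_i).
Compute total resource usage per time slot:
  t=0: active resources = [], total = 0
  t=1: active resources = [3], total = 3
  t=2: active resources = [3], total = 3
  t=3: active resources = [3], total = 3
  t=4: active resources = [3, 1], total = 4
  t=5: active resources = [3, 4, 1], total = 8
  t=6: active resources = [3, 4, 1], total = 8
  t=7: active resources = [2, 4, 1], total = 7
  t=8: active resources = [2, 4, 1], total = 7
  t=9: active resources = [2, 4], total = 6
  t=10: active resources = [2], total = 2
Peak resource demand = 8

8


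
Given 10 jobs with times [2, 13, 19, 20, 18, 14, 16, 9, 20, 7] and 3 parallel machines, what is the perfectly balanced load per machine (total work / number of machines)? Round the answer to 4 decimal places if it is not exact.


Total processing time = 2 + 13 + 19 + 20 + 18 + 14 + 16 + 9 + 20 + 7 = 138
Number of machines = 3
Ideal balanced load = 138 / 3 = 46.0

46.0


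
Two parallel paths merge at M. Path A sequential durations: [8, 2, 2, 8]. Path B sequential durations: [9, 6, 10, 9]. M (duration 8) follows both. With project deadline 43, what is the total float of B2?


Forward pass: ES(B2) = sum of predecessors on chain B = 9
EF = ES + duration = 9 + 6 = 15
Backward pass: LF(M) = deadline = 43; LS(M) = 43 - 8 = 35
LF(B2) = LS(M) - sum(successors on chain B) = 35 - 19 = 16
LS = LF - duration = 16 - 6 = 10
Total float = LS - ES = 10 - 9 = 1

1


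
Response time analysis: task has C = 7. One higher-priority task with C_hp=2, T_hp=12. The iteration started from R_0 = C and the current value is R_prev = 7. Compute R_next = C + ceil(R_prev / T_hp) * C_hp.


R_next = C + ceil(R_prev / T_hp) * C_hp
ceil(7 / 12) = ceil(0.5833) = 1
Interference = 1 * 2 = 2
R_next = 7 + 2 = 9

9


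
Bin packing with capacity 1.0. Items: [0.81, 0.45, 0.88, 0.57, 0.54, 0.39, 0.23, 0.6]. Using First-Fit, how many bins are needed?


Place items sequentially using First-Fit:
  Item 0.81 -> new Bin 1
  Item 0.45 -> new Bin 2
  Item 0.88 -> new Bin 3
  Item 0.57 -> new Bin 4
  Item 0.54 -> Bin 2 (now 0.99)
  Item 0.39 -> Bin 4 (now 0.96)
  Item 0.23 -> new Bin 5
  Item 0.6 -> Bin 5 (now 0.83)
Total bins used = 5

5


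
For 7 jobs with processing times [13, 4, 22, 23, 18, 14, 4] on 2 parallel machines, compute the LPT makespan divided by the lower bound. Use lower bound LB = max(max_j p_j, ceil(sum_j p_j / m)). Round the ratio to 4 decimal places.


LPT order: [23, 22, 18, 14, 13, 4, 4]
Machine loads after assignment: [50, 48]
LPT makespan = 50
Lower bound = max(max_job, ceil(total/2)) = max(23, 49) = 49
Ratio = 50 / 49 = 1.0204

1.0204


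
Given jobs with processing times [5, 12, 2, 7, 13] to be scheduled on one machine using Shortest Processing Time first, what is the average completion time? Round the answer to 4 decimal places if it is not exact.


Sort jobs by processing time (SPT order): [2, 5, 7, 12, 13]
Compute completion times sequentially:
  Job 1: processing = 2, completes at 2
  Job 2: processing = 5, completes at 7
  Job 3: processing = 7, completes at 14
  Job 4: processing = 12, completes at 26
  Job 5: processing = 13, completes at 39
Sum of completion times = 88
Average completion time = 88/5 = 17.6

17.6


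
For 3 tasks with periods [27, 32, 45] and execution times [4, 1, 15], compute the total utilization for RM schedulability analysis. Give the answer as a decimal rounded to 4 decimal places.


Compute individual utilizations (exact fractions):
  Task 1: C/T = 4/27 (approx. 0.1481)
  Task 2: C/T = 1/32 (approx. 0.0313)
  Task 3: C/T = 15/45 = 1/3 (approx. 0.3333)
Total utilization U = 4/27 + 1/32 + 1/3 = 443/864
Rounded to 4 decimal places: U = 0.5127
RM (Liu & Layland) bound for 3 tasks = 0.779763; compare with U = 443/864 (approx. 0.512731)
U <= bound, so schedulable by RM sufficient condition.

0.5127


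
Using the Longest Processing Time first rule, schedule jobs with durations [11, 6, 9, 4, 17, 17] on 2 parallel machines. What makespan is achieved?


Sort jobs in decreasing order (LPT): [17, 17, 11, 9, 6, 4]
Assign each job to the least loaded machine:
  Machine 1: jobs [17, 11, 4], load = 32
  Machine 2: jobs [17, 9, 6], load = 32
Makespan = max load = 32

32


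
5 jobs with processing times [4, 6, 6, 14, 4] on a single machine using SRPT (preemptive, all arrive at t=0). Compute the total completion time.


Since all jobs arrive at t=0, SRPT equals SPT ordering.
SPT order: [4, 4, 6, 6, 14]
Completion times:
  Job 1: p=4, C=4
  Job 2: p=4, C=8
  Job 3: p=6, C=14
  Job 4: p=6, C=20
  Job 5: p=14, C=34
Total completion time = 4 + 8 + 14 + 20 + 34 = 80

80


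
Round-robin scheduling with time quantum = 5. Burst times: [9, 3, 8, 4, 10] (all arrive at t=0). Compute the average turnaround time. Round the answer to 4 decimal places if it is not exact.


Time quantum = 5
Execution trace:
  J1 runs 5 units, time = 5
  J2 runs 3 units, time = 8
  J3 runs 5 units, time = 13
  J4 runs 4 units, time = 17
  J5 runs 5 units, time = 22
  J1 runs 4 units, time = 26
  J3 runs 3 units, time = 29
  J5 runs 5 units, time = 34
Finish times: [26, 8, 29, 17, 34]
Average turnaround = 114/5 = 22.8

22.8


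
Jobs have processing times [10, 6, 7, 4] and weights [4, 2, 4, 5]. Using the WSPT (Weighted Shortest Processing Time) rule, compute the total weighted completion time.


Compute p/w ratios and sort ascending (WSPT): [(4, 5), (7, 4), (10, 4), (6, 2)]
Compute weighted completion times:
  Job (p=4,w=5): C=4, w*C=5*4=20
  Job (p=7,w=4): C=11, w*C=4*11=44
  Job (p=10,w=4): C=21, w*C=4*21=84
  Job (p=6,w=2): C=27, w*C=2*27=54
Total weighted completion time = 202

202


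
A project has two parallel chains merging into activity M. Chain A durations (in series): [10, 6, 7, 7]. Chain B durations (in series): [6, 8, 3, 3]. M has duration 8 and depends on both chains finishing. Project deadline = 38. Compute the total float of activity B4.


Forward pass: ES(B4) = sum of predecessors on chain B = 17
EF = ES + duration = 17 + 3 = 20
Backward pass: LF(M) = deadline = 38; LS(M) = 38 - 8 = 30
LF(B4) = LS(M) - sum(successors on chain B) = 30 - 0 = 30
LS = LF - duration = 30 - 3 = 27
Total float = LS - ES = 27 - 17 = 10

10


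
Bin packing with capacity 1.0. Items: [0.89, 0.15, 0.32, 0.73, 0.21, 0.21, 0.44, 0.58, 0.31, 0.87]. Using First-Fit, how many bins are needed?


Place items sequentially using First-Fit:
  Item 0.89 -> new Bin 1
  Item 0.15 -> new Bin 2
  Item 0.32 -> Bin 2 (now 0.47)
  Item 0.73 -> new Bin 3
  Item 0.21 -> Bin 2 (now 0.68)
  Item 0.21 -> Bin 2 (now 0.89)
  Item 0.44 -> new Bin 4
  Item 0.58 -> new Bin 5
  Item 0.31 -> Bin 4 (now 0.75)
  Item 0.87 -> new Bin 6
Total bins used = 6

6


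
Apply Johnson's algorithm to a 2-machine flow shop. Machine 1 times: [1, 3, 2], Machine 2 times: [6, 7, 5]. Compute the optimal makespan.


Apply Johnson's rule:
  Group 1 (a <= b): [(1, 1, 6), (3, 2, 5), (2, 3, 7)]
  Group 2 (a > b): []
Optimal job order: [1, 3, 2]
Schedule:
  Job 1: M1 done at 1, M2 done at 7
  Job 3: M1 done at 3, M2 done at 12
  Job 2: M1 done at 6, M2 done at 19
Makespan = 19

19


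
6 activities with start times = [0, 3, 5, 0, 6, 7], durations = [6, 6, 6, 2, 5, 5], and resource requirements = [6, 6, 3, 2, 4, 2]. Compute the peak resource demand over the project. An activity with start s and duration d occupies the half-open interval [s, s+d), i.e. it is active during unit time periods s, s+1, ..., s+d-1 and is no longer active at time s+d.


Each activity i is active on [start_i, start_i + duration_i).
Compute total resource usage per time slot:
  t=0: active resources = [6, 2], total = 8
  t=1: active resources = [6, 2], total = 8
  t=2: active resources = [6], total = 6
  t=3: active resources = [6, 6], total = 12
  t=4: active resources = [6, 6], total = 12
  t=5: active resources = [6, 6, 3], total = 15
  t=6: active resources = [6, 3, 4], total = 13
  t=7: active resources = [6, 3, 4, 2], total = 15
  t=8: active resources = [6, 3, 4, 2], total = 15
  t=9: active resources = [3, 4, 2], total = 9
  t=10: active resources = [3, 4, 2], total = 9
  t=11: active resources = [2], total = 2
Peak resource demand = 15

15


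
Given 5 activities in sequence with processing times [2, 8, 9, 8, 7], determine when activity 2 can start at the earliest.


Activity 2 starts after activities 1 through 1 complete.
Predecessor durations: [2]
ES = 2 = 2

2


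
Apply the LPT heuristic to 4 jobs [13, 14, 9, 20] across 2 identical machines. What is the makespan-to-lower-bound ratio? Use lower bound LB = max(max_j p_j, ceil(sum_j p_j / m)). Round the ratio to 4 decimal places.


LPT order: [20, 14, 13, 9]
Machine loads after assignment: [29, 27]
LPT makespan = 29
Lower bound = max(max_job, ceil(total/2)) = max(20, 28) = 28
Ratio = 29 / 28 = 1.0357

1.0357


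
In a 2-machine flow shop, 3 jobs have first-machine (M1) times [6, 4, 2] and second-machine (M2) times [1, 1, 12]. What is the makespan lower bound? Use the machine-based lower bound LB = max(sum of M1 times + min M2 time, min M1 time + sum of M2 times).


LB1 = sum(M1 times) + min(M2 times) = 12 + 1 = 13
LB2 = min(M1 times) + sum(M2 times) = 2 + 14 = 16
Lower bound = max(LB1, LB2) = max(13, 16) = 16

16


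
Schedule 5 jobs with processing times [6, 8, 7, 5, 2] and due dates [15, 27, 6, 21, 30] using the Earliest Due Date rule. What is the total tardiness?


Sort by due date (EDD order): [(7, 6), (6, 15), (5, 21), (8, 27), (2, 30)]
Compute completion times and tardiness:
  Job 1: p=7, d=6, C=7, tardiness=max(0,7-6)=1
  Job 2: p=6, d=15, C=13, tardiness=max(0,13-15)=0
  Job 3: p=5, d=21, C=18, tardiness=max(0,18-21)=0
  Job 4: p=8, d=27, C=26, tardiness=max(0,26-27)=0
  Job 5: p=2, d=30, C=28, tardiness=max(0,28-30)=0
Total tardiness = 1

1


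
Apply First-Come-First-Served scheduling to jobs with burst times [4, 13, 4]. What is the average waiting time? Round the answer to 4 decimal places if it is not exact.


FCFS order (as given): [4, 13, 4]
Waiting times:
  Job 1: wait = 0
  Job 2: wait = 4
  Job 3: wait = 17
Sum of waiting times = 21
Average waiting time = 21/3 = 7.0

7.0


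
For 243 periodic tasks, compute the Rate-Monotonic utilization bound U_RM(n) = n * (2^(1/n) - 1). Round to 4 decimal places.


Compute 2^(1/243) = 1.0028565297
Subtract 1: 1.0028565297 - 1 = 0.0028565297
Multiply by n: 243 * 0.0028565297 = 0.6941367171
Round to 4 dp: 0.6941

0.6941


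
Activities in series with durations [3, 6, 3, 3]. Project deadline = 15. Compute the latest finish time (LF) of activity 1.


LF(activity 1) = deadline - sum of successor durations
Successors: activities 2 through 4 with durations [6, 3, 3]
Sum of successor durations = 12
LF = 15 - 12 = 3

3


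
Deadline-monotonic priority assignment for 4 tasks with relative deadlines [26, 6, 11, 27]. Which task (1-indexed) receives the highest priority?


Sort tasks by relative deadline (ascending):
  Task 2: deadline = 6
  Task 3: deadline = 11
  Task 1: deadline = 26
  Task 4: deadline = 27
Priority order (highest first): [2, 3, 1, 4]
Highest priority task = 2

2


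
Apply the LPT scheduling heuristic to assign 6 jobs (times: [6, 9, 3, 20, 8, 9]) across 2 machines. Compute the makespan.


Sort jobs in decreasing order (LPT): [20, 9, 9, 8, 6, 3]
Assign each job to the least loaded machine:
  Machine 1: jobs [20, 6, 3], load = 29
  Machine 2: jobs [9, 9, 8], load = 26
Makespan = max load = 29

29


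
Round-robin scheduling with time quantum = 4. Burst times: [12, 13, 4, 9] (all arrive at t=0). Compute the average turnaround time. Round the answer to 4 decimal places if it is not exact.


Time quantum = 4
Execution trace:
  J1 runs 4 units, time = 4
  J2 runs 4 units, time = 8
  J3 runs 4 units, time = 12
  J4 runs 4 units, time = 16
  J1 runs 4 units, time = 20
  J2 runs 4 units, time = 24
  J4 runs 4 units, time = 28
  J1 runs 4 units, time = 32
  J2 runs 4 units, time = 36
  J4 runs 1 units, time = 37
  J2 runs 1 units, time = 38
Finish times: [32, 38, 12, 37]
Average turnaround = 119/4 = 29.75

29.75


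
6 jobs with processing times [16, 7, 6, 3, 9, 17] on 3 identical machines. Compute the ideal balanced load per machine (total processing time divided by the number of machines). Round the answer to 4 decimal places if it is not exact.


Total processing time = 16 + 7 + 6 + 3 + 9 + 17 = 58
Number of machines = 3
Ideal balanced load = 58 / 3 = 19.3333

19.3333


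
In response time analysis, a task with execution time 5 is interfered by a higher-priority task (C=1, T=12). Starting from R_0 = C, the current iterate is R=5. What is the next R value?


R_next = C + ceil(R_prev / T_hp) * C_hp
ceil(5 / 12) = ceil(0.4167) = 1
Interference = 1 * 1 = 1
R_next = 5 + 1 = 6

6


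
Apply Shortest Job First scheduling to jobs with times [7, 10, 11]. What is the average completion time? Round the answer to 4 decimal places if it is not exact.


SJF order (ascending): [7, 10, 11]
Completion times:
  Job 1: burst=7, C=7
  Job 2: burst=10, C=17
  Job 3: burst=11, C=28
Average completion = 52/3 = 17.3333

17.3333


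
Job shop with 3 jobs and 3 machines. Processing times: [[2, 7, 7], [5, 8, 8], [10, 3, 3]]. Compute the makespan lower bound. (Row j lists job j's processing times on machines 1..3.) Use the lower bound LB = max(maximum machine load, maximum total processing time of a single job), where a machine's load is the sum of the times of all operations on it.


Machine loads:
  Machine 1: 2 + 5 + 10 = 17
  Machine 2: 7 + 8 + 3 = 18
  Machine 3: 7 + 8 + 3 = 18
Max machine load = 18
Job totals:
  Job 1: 16
  Job 2: 21
  Job 3: 16
Max job total = 21
Lower bound = max(18, 21) = 21

21


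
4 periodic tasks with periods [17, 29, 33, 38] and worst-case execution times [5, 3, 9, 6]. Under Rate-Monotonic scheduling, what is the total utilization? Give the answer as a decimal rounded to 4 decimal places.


Compute individual utilizations (exact fractions):
  Task 1: C/T = 5/17 (approx. 0.2941)
  Task 2: C/T = 3/29 (approx. 0.1034)
  Task 3: C/T = 9/33 = 3/11 (approx. 0.2727)
  Task 4: C/T = 6/38 = 3/19 (approx. 0.1579)
Total utilization U = 5/17 + 3/29 + 3/11 + 3/19 = 85334/103037
Rounded to 4 decimal places: U = 0.8282
RM (Liu & Layland) bound for 4 tasks = 0.756828; compare with U = 85334/103037 (approx. 0.828188)
bound < U <= 1, so the RM sufficient condition is not met (inconclusive; an exact test such as response-time analysis is needed).

0.8282


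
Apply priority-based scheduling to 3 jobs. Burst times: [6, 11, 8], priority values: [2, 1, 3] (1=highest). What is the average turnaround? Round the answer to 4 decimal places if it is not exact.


Sort by priority (ascending = highest first):
Order: [(1, 11), (2, 6), (3, 8)]
Completion times:
  Priority 1, burst=11, C=11
  Priority 2, burst=6, C=17
  Priority 3, burst=8, C=25
Average turnaround = 53/3 = 17.6667

17.6667


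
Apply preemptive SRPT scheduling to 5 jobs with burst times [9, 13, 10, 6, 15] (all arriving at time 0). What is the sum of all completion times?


Since all jobs arrive at t=0, SRPT equals SPT ordering.
SPT order: [6, 9, 10, 13, 15]
Completion times:
  Job 1: p=6, C=6
  Job 2: p=9, C=15
  Job 3: p=10, C=25
  Job 4: p=13, C=38
  Job 5: p=15, C=53
Total completion time = 6 + 15 + 25 + 38 + 53 = 137

137


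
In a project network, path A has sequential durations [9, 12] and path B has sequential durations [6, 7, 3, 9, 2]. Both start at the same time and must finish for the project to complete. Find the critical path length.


Path A total = 9 + 12 = 21
Path B total = 6 + 7 + 3 + 9 + 2 = 27
Critical path = longest path = max(21, 27) = 27

27


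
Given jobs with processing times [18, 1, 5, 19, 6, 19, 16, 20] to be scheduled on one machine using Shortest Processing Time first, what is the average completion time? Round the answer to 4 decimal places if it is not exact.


Sort jobs by processing time (SPT order): [1, 5, 6, 16, 18, 19, 19, 20]
Compute completion times sequentially:
  Job 1: processing = 1, completes at 1
  Job 2: processing = 5, completes at 6
  Job 3: processing = 6, completes at 12
  Job 4: processing = 16, completes at 28
  Job 5: processing = 18, completes at 46
  Job 6: processing = 19, completes at 65
  Job 7: processing = 19, completes at 84
  Job 8: processing = 20, completes at 104
Sum of completion times = 346
Average completion time = 346/8 = 43.25

43.25


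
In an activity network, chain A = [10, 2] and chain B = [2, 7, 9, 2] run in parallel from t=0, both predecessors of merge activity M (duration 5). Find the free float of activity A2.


ES(A2) = sum of predecessors on chain A = 10
EF(A2) = ES + duration = 10 + 2 = 12
Successor of A2 is M. ES(M) = max(sum(A), sum(B)) = max(12, 20) = 20
Free float = ES(successor) - EF(current) = 20 - 12 = 8

8


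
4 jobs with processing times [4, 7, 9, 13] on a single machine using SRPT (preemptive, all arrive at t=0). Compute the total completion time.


Since all jobs arrive at t=0, SRPT equals SPT ordering.
SPT order: [4, 7, 9, 13]
Completion times:
  Job 1: p=4, C=4
  Job 2: p=7, C=11
  Job 3: p=9, C=20
  Job 4: p=13, C=33
Total completion time = 4 + 11 + 20 + 33 = 68

68


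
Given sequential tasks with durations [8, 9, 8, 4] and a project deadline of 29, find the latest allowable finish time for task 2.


LF(activity 2) = deadline - sum of successor durations
Successors: activities 3 through 4 with durations [8, 4]
Sum of successor durations = 12
LF = 29 - 12 = 17

17


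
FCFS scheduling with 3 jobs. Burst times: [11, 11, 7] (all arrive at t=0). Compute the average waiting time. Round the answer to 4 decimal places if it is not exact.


FCFS order (as given): [11, 11, 7]
Waiting times:
  Job 1: wait = 0
  Job 2: wait = 11
  Job 3: wait = 22
Sum of waiting times = 33
Average waiting time = 33/3 = 11.0

11.0


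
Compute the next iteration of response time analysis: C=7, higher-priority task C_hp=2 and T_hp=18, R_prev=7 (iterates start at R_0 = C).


R_next = C + ceil(R_prev / T_hp) * C_hp
ceil(7 / 18) = ceil(0.3889) = 1
Interference = 1 * 2 = 2
R_next = 7 + 2 = 9

9


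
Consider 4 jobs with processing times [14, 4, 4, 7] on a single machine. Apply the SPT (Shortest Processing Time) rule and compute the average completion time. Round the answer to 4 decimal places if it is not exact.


Sort jobs by processing time (SPT order): [4, 4, 7, 14]
Compute completion times sequentially:
  Job 1: processing = 4, completes at 4
  Job 2: processing = 4, completes at 8
  Job 3: processing = 7, completes at 15
  Job 4: processing = 14, completes at 29
Sum of completion times = 56
Average completion time = 56/4 = 14.0

14.0


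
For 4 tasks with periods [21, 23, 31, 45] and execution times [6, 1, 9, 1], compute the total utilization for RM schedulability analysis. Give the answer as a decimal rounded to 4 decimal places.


Compute individual utilizations (exact fractions):
  Task 1: C/T = 6/21 = 2/7 (approx. 0.2857)
  Task 2: C/T = 1/23 (approx. 0.0435)
  Task 3: C/T = 9/31 (approx. 0.2903)
  Task 4: C/T = 1/45 (approx. 0.0222)
Total utilization U = 2/7 + 1/23 + 9/31 + 1/45 = 144131/224595
Rounded to 4 decimal places: U = 0.6417
RM (Liu & Layland) bound for 4 tasks = 0.756828; compare with U = 144131/224595 (approx. 0.641737)
U <= bound, so schedulable by RM sufficient condition.

0.6417


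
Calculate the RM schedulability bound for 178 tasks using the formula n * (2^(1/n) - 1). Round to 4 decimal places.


Compute 2^(1/178) = 1.0039016771
Subtract 1: 1.0039016771 - 1 = 0.0039016771
Multiply by n: 178 * 0.0039016771 = 0.6944985238
Round to 4 dp: 0.6945

0.6945


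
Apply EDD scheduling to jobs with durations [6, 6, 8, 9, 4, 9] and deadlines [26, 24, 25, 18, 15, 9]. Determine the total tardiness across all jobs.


Sort by due date (EDD order): [(9, 9), (4, 15), (9, 18), (6, 24), (8, 25), (6, 26)]
Compute completion times and tardiness:
  Job 1: p=9, d=9, C=9, tardiness=max(0,9-9)=0
  Job 2: p=4, d=15, C=13, tardiness=max(0,13-15)=0
  Job 3: p=9, d=18, C=22, tardiness=max(0,22-18)=4
  Job 4: p=6, d=24, C=28, tardiness=max(0,28-24)=4
  Job 5: p=8, d=25, C=36, tardiness=max(0,36-25)=11
  Job 6: p=6, d=26, C=42, tardiness=max(0,42-26)=16
Total tardiness = 35

35


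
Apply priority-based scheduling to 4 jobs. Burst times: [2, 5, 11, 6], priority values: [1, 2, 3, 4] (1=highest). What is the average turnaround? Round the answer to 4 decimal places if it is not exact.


Sort by priority (ascending = highest first):
Order: [(1, 2), (2, 5), (3, 11), (4, 6)]
Completion times:
  Priority 1, burst=2, C=2
  Priority 2, burst=5, C=7
  Priority 3, burst=11, C=18
  Priority 4, burst=6, C=24
Average turnaround = 51/4 = 12.75

12.75


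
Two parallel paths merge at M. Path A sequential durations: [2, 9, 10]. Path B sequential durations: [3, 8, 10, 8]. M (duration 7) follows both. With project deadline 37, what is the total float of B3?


Forward pass: ES(B3) = sum of predecessors on chain B = 11
EF = ES + duration = 11 + 10 = 21
Backward pass: LF(M) = deadline = 37; LS(M) = 37 - 7 = 30
LF(B3) = LS(M) - sum(successors on chain B) = 30 - 8 = 22
LS = LF - duration = 22 - 10 = 12
Total float = LS - ES = 12 - 11 = 1

1


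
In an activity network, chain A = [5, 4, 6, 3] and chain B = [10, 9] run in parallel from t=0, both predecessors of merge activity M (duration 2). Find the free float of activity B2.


ES(B2) = sum of predecessors on chain B = 10
EF(B2) = ES + duration = 10 + 9 = 19
Successor of B2 is M. ES(M) = max(sum(A), sum(B)) = max(18, 19) = 19
Free float = ES(successor) - EF(current) = 19 - 19 = 0

0


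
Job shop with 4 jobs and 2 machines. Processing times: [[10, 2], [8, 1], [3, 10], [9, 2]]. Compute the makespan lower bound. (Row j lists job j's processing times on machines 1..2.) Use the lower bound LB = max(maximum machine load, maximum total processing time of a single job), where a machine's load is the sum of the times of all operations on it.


Machine loads:
  Machine 1: 10 + 8 + 3 + 9 = 30
  Machine 2: 2 + 1 + 10 + 2 = 15
Max machine load = 30
Job totals:
  Job 1: 12
  Job 2: 9
  Job 3: 13
  Job 4: 11
Max job total = 13
Lower bound = max(30, 13) = 30

30


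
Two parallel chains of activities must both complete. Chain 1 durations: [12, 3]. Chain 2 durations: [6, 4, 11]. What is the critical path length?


Path A total = 12 + 3 = 15
Path B total = 6 + 4 + 11 = 21
Critical path = longest path = max(15, 21) = 21

21


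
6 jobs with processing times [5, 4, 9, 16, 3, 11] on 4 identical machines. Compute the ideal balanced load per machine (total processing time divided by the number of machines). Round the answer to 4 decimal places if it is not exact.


Total processing time = 5 + 4 + 9 + 16 + 3 + 11 = 48
Number of machines = 4
Ideal balanced load = 48 / 4 = 12.0

12.0


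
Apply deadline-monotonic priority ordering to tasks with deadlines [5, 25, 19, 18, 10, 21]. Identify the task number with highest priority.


Sort tasks by relative deadline (ascending):
  Task 1: deadline = 5
  Task 5: deadline = 10
  Task 4: deadline = 18
  Task 3: deadline = 19
  Task 6: deadline = 21
  Task 2: deadline = 25
Priority order (highest first): [1, 5, 4, 3, 6, 2]
Highest priority task = 1

1


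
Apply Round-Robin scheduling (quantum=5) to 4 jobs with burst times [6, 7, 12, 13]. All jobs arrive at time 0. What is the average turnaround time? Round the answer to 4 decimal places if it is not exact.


Time quantum = 5
Execution trace:
  J1 runs 5 units, time = 5
  J2 runs 5 units, time = 10
  J3 runs 5 units, time = 15
  J4 runs 5 units, time = 20
  J1 runs 1 units, time = 21
  J2 runs 2 units, time = 23
  J3 runs 5 units, time = 28
  J4 runs 5 units, time = 33
  J3 runs 2 units, time = 35
  J4 runs 3 units, time = 38
Finish times: [21, 23, 35, 38]
Average turnaround = 117/4 = 29.25

29.25


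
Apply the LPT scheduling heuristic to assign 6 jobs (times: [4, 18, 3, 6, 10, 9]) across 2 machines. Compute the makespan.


Sort jobs in decreasing order (LPT): [18, 10, 9, 6, 4, 3]
Assign each job to the least loaded machine:
  Machine 1: jobs [18, 6], load = 24
  Machine 2: jobs [10, 9, 4, 3], load = 26
Makespan = max load = 26

26


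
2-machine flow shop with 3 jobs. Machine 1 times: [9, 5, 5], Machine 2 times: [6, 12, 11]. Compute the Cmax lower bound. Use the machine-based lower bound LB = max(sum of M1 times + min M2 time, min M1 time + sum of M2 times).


LB1 = sum(M1 times) + min(M2 times) = 19 + 6 = 25
LB2 = min(M1 times) + sum(M2 times) = 5 + 29 = 34
Lower bound = max(LB1, LB2) = max(25, 34) = 34

34


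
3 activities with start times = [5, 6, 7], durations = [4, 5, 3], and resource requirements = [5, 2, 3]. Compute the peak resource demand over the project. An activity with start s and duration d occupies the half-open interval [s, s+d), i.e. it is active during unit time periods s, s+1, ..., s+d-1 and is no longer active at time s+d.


Each activity i is active on [start_i, start_i + duration_i).
Compute total resource usage per time slot:
  t=0: active resources = [], total = 0
  t=1: active resources = [], total = 0
  t=2: active resources = [], total = 0
  t=3: active resources = [], total = 0
  t=4: active resources = [], total = 0
  t=5: active resources = [5], total = 5
  t=6: active resources = [5, 2], total = 7
  t=7: active resources = [5, 2, 3], total = 10
  t=8: active resources = [5, 2, 3], total = 10
  t=9: active resources = [2, 3], total = 5
  t=10: active resources = [2], total = 2
Peak resource demand = 10

10


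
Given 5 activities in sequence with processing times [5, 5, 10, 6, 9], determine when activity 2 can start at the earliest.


Activity 2 starts after activities 1 through 1 complete.
Predecessor durations: [5]
ES = 5 = 5

5


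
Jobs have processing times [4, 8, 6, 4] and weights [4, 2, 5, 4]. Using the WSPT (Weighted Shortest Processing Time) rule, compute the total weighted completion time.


Compute p/w ratios and sort ascending (WSPT): [(4, 4), (4, 4), (6, 5), (8, 2)]
Compute weighted completion times:
  Job (p=4,w=4): C=4, w*C=4*4=16
  Job (p=4,w=4): C=8, w*C=4*8=32
  Job (p=6,w=5): C=14, w*C=5*14=70
  Job (p=8,w=2): C=22, w*C=2*22=44
Total weighted completion time = 162

162


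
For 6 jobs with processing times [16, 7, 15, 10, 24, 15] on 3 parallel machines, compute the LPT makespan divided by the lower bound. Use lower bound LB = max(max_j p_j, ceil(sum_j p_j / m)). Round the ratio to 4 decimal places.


LPT order: [24, 16, 15, 15, 10, 7]
Machine loads after assignment: [31, 26, 30]
LPT makespan = 31
Lower bound = max(max_job, ceil(total/3)) = max(24, 29) = 29
Ratio = 31 / 29 = 1.069

1.069


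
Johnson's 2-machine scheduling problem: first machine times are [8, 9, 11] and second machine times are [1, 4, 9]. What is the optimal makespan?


Apply Johnson's rule:
  Group 1 (a <= b): []
  Group 2 (a > b): [(3, 11, 9), (2, 9, 4), (1, 8, 1)]
Optimal job order: [3, 2, 1]
Schedule:
  Job 3: M1 done at 11, M2 done at 20
  Job 2: M1 done at 20, M2 done at 24
  Job 1: M1 done at 28, M2 done at 29
Makespan = 29

29
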